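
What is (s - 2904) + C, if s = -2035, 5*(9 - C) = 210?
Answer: -4972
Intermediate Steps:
C = -33 (C = 9 - ⅕*210 = 9 - 42 = -33)
(s - 2904) + C = (-2035 - 2904) - 33 = -4939 - 33 = -4972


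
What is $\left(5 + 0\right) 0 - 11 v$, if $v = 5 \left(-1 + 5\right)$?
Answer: $-220$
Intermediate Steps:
$v = 20$ ($v = 5 \cdot 4 = 20$)
$\left(5 + 0\right) 0 - 11 v = \left(5 + 0\right) 0 - 220 = 5 \cdot 0 - 220 = 0 - 220 = -220$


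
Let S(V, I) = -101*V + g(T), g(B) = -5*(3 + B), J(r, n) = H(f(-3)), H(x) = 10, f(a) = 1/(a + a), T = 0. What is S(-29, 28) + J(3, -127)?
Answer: 2924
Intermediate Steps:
f(a) = 1/(2*a)
J(r, n) = 10
g(B) = -15 - 5*B
S(V, I) = -15 - 101*V (S(V, I) = -101*V + (-15 - 5*0) = -101*V + (-15 + 0) = -101*V - 15 = -15 - 101*V)
S(-29, 28) + J(3, -127) = (-15 - 101*(-29)) + 10 = (-15 + 2929) + 10 = 2914 + 10 = 2924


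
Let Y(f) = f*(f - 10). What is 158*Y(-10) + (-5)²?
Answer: 31625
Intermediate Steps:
Y(f) = f*(-10 + f)
158*Y(-10) + (-5)² = 158*(-10*(-10 - 10)) + (-5)² = 158*(-10*(-20)) + 25 = 158*200 + 25 = 31600 + 25 = 31625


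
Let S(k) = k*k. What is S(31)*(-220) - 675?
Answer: -212095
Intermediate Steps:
S(k) = k²
S(31)*(-220) - 675 = 31²*(-220) - 675 = 961*(-220) - 675 = -211420 - 675 = -212095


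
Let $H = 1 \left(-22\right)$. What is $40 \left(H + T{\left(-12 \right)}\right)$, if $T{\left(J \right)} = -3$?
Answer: $-1000$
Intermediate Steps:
$H = -22$
$40 \left(H + T{\left(-12 \right)}\right) = 40 \left(-22 - 3\right) = 40 \left(-25\right) = -1000$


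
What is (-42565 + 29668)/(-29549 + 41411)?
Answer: -1433/1318 ≈ -1.0873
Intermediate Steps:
(-42565 + 29668)/(-29549 + 41411) = -12897/11862 = -12897*1/11862 = -1433/1318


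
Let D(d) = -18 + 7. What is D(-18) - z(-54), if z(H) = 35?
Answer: -46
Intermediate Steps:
D(d) = -11
D(-18) - z(-54) = -11 - 1*35 = -11 - 35 = -46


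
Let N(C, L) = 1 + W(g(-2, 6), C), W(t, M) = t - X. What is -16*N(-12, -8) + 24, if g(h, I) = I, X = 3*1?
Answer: -40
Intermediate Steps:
X = 3
W(t, M) = -3 + t (W(t, M) = t - 1*3 = t - 3 = -3 + t)
N(C, L) = 4 (N(C, L) = 1 + (-3 + 6) = 1 + 3 = 4)
-16*N(-12, -8) + 24 = -16*4 + 24 = -64 + 24 = -40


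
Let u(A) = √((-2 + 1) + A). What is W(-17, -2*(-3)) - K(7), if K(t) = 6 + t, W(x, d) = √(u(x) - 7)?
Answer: -13 + √(-7 + 3*I*√2) ≈ -12.23 + 2.7555*I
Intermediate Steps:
u(A) = √(-1 + A)
W(x, d) = √(-7 + √(-1 + x)) (W(x, d) = √(√(-1 + x) - 7) = √(-7 + √(-1 + x)))
W(-17, -2*(-3)) - K(7) = √(-7 + √(-1 - 17)) - (6 + 7) = √(-7 + √(-18)) - 1*13 = √(-7 + 3*I*√2) - 13 = -13 + √(-7 + 3*I*√2)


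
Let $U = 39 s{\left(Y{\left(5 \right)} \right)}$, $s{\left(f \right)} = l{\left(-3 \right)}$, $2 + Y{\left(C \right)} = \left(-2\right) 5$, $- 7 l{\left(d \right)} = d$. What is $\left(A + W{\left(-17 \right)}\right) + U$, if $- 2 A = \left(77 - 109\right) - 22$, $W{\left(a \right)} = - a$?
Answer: $\frac{425}{7} \approx 60.714$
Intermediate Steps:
$l{\left(d \right)} = - \frac{d}{7}$
$Y{\left(C \right)} = -12$ ($Y{\left(C \right)} = -2 - 10 = -12$)
$s{\left(f \right)} = \frac{3}{7}$ ($s{\left(f \right)} = \left(- \frac{1}{7}\right) \left(-3\right) = \frac{3}{7}$)
$A = 27$ ($A = - \frac{\left(77 - 109\right) - 22}{2} = - \frac{-32 - 22}{2} = \left(- \frac{1}{2}\right) \left(-54\right) = 27$)
$U = \frac{117}{7}$ ($U = 39 \cdot \frac{3}{7} = \frac{117}{7} \approx 16.714$)
$\left(A + W{\left(-17 \right)}\right) + U = \left(27 - -17\right) + \frac{117}{7} = \left(27 + 17\right) + \frac{117}{7} = 44 + \frac{117}{7} = \frac{425}{7}$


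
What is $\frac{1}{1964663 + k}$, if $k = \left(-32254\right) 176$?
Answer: $- \frac{1}{3712041} \approx -2.6939 \cdot 10^{-7}$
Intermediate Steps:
$k = -5676704$
$\frac{1}{1964663 + k} = \frac{1}{1964663 - 5676704} = \frac{1}{-3712041} = - \frac{1}{3712041}$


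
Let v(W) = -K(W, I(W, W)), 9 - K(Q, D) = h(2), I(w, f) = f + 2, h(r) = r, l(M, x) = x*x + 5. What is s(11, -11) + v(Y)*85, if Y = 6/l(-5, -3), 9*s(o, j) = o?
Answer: -5344/9 ≈ -593.78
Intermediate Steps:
s(o, j) = o/9
l(M, x) = 5 + x² (l(M, x) = x² + 5 = 5 + x²)
I(w, f) = 2 + f
K(Q, D) = 7 (K(Q, D) = 9 - 1*2 = 9 - 2 = 7)
Y = 3/7 (Y = 6/(5 + (-3)²) = 6/(5 + 9) = 6/14 = 6*(1/14) = 3/7 ≈ 0.42857)
v(W) = -7 (v(W) = -1*7 = -7)
s(11, -11) + v(Y)*85 = (⅑)*11 - 7*85 = 11/9 - 595 = -5344/9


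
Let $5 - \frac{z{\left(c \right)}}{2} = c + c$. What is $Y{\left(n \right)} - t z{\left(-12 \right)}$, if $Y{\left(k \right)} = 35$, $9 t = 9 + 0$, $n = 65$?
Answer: $-23$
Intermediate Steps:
$t = 1$ ($t = \frac{9 + 0}{9} = \frac{1}{9} \cdot 9 = 1$)
$z{\left(c \right)} = 10 - 4 c$ ($z{\left(c \right)} = 10 - 2 \left(c + c\right) = 10 - 2 \cdot 2 c = 10 - 4 c$)
$Y{\left(n \right)} - t z{\left(-12 \right)} = 35 - 1 \left(10 - -48\right) = 35 - 1 \left(10 + 48\right) = 35 - 1 \cdot 58 = 35 - 58 = -23$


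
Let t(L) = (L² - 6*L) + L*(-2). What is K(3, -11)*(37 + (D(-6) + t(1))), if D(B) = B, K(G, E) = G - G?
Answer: 0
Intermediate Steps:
K(G, E) = 0
t(L) = L² - 8*L (t(L) = (L² - 6*L) - 2*L = L² - 8*L)
K(3, -11)*(37 + (D(-6) + t(1))) = 0*(37 + (-6 + 1*(-8 + 1))) = 0*(37 + (-6 + 1*(-7))) = 0*(37 + (-6 - 7)) = 0*(37 - 13) = 0*24 = 0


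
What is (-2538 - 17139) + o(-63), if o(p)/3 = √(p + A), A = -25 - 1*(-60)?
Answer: -19677 + 6*I*√7 ≈ -19677.0 + 15.875*I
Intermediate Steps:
A = 35 (A = -25 + 60 = 35)
o(p) = 3*√(35 + p) (o(p) = 3*√(p + 35) = 3*√(35 + p))
(-2538 - 17139) + o(-63) = (-2538 - 17139) + 3*√(35 - 63) = -19677 + 3*√(-28) = -19677 + 3*(2*I*√7) = -19677 + 6*I*√7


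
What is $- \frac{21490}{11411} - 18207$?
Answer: $- \frac{207781567}{11411} \approx -18209.0$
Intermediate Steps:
$- \frac{21490}{11411} - 18207 = - \frac{207781567}{11411}$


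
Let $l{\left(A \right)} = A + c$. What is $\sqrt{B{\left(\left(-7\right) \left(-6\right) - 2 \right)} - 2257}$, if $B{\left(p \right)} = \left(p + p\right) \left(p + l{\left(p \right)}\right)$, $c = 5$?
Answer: $\sqrt{4543} \approx 67.402$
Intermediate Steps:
$l{\left(A \right)} = 5 + A$ ($l{\left(A \right)} = A + 5 = 5 + A$)
$B{\left(p \right)} = 2 p \left(5 + 2 p\right)$ ($B{\left(p \right)} = \left(p + p\right) \left(p + \left(5 + p\right)\right) = 2 p \left(5 + 2 p\right)$)
$\sqrt{B{\left(\left(-7\right) \left(-6\right) - 2 \right)} - 2257} = \sqrt{2 \left(\left(-7\right) \left(-6\right) - 2\right) \left(5 + 2 \left(\left(-7\right) \left(-6\right) - 2\right)\right) - 2257} = \sqrt{2 \left(42 - 2\right) \left(5 + 2 \left(42 - 2\right)\right) - 2257} = \sqrt{2 \cdot 40 \left(5 + 2 \cdot 40\right) - 2257} = \sqrt{2 \cdot 40 \left(5 + 80\right) - 2257} = \sqrt{2 \cdot 40 \cdot 85 - 2257} = \sqrt{6800 - 2257} = \sqrt{4543}$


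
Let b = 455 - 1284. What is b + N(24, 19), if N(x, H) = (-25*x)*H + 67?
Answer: -12162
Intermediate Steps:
b = -829
N(x, H) = 67 - 25*H*x (N(x, H) = -25*H*x + 67 = 67 - 25*H*x)
b + N(24, 19) = -829 + (67 - 25*19*24) = -829 + (67 - 11400) = -829 - 11333 = -12162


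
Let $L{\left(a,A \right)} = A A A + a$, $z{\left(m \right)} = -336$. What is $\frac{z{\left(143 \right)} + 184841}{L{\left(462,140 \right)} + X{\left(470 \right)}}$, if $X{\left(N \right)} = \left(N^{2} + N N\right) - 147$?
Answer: $\frac{36901}{637223} \approx 0.057909$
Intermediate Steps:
$L{\left(a,A \right)} = a + A^{3}$ ($L{\left(a,A \right)} = A^{2} A + a = A^{3} + a = a + A^{3}$)
$X{\left(N \right)} = -147 + 2 N^{2}$ ($X{\left(N \right)} = \left(N^{2} + N^{2}\right) - 147 = 2 N^{2} - 147 = -147 + 2 N^{2}$)
$\frac{z{\left(143 \right)} + 184841}{L{\left(462,140 \right)} + X{\left(470 \right)}} = \frac{-336 + 184841}{\left(462 + 140^{3}\right) - \left(147 - 2 \cdot 470^{2}\right)} = \frac{184505}{\left(462 + 2744000\right) + \left(-147 + 2 \cdot 220900\right)} = \frac{184505}{2744462 + \left(-147 + 441800\right)} = \frac{184505}{2744462 + 441653} = \frac{184505}{3186115} = 184505 \cdot \frac{1}{3186115} = \frac{36901}{637223}$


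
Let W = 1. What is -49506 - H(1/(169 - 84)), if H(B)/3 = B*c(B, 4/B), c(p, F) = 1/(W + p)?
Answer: -4257519/86 ≈ -49506.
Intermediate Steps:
c(p, F) = 1/(1 + p)
H(B) = 3*B/(1 + B) (H(B) = 3*(B/(1 + B)) = 3*B/(1 + B))
-49506 - H(1/(169 - 84)) = -49506 - 3/((169 - 84)*(1 + 1/(169 - 84))) = -49506 - 3/(85*(1 + 1/85)) = -49506 - 3/(85*86/85) = -49506 - 3*85/(85*86) = -49506 - 1*3/86 = -49506 - 3/86 = -4257519/86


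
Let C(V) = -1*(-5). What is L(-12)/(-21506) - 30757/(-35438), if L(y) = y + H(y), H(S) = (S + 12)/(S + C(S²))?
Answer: 330942649/381064814 ≈ 0.86847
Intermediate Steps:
C(V) = 5
H(S) = (12 + S)/(5 + S) (H(S) = (S + 12)/(S + 5) = (12 + S)/(5 + S))
L(y) = y + (12 + y)/(5 + y)
L(-12)/(-21506) - 30757/(-35438) = ((12 - 12 - 12*(5 - 12))/(5 - 12))/(-21506) - 30757/(-35438) = ((12 - 12 - 12*(-7))/(-7))*(-1/21506) - 30757*(-1/35438) = -(12 - 12 + 84)/7*(-1/21506) + 30757/35438 = -⅐*84*(-1/21506) + 30757/35438 = -12*(-1/21506) + 30757/35438 = 6/10753 + 30757/35438 = 330942649/381064814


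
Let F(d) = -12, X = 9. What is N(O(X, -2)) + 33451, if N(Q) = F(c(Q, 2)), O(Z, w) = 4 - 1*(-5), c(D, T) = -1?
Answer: 33439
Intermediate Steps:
O(Z, w) = 9 (O(Z, w) = 4 + 5 = 9)
N(Q) = -12
N(O(X, -2)) + 33451 = -12 + 33451 = 33439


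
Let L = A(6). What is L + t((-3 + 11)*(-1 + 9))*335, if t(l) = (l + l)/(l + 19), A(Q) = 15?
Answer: 44125/83 ≈ 531.63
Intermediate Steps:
L = 15
t(l) = 2*l/(19 + l) (t(l) = (2*l)/(19 + l) = 2*l/(19 + l))
L + t((-3 + 11)*(-1 + 9))*335 = 15 + (2*((-3 + 11)*(-1 + 9))/(19 + (-3 + 11)*(-1 + 9)))*335 = 15 + (2*(8*8)/(19 + 8*8))*335 = 15 + (2*64/(19 + 64))*335 = 15 + (2*64/83)*335 = 15 + (2*64*(1/83))*335 = 15 + (128/83)*335 = 15 + 42880/83 = 44125/83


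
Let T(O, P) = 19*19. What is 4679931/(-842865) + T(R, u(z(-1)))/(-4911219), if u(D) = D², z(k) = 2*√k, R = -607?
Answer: -7661490106718/1379831534145 ≈ -5.5525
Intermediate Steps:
T(O, P) = 361
4679931/(-842865) + T(R, u(z(-1)))/(-4911219) = 4679931/(-842865) + 361/(-4911219) = 4679931*(-1/842865) + 361*(-1/4911219) = -1559977/280955 - 361/4911219 = -7661490106718/1379831534145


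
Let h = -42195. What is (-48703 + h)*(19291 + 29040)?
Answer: -4393191238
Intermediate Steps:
(-48703 + h)*(19291 + 29040) = (-48703 - 42195)*(19291 + 29040) = -90898*48331 = -4393191238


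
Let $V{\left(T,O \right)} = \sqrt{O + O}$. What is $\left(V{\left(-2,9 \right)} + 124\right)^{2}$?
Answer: $15394 + 744 \sqrt{2} \approx 16446.0$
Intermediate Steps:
$V{\left(T,O \right)} = \sqrt{2} \sqrt{O}$ ($V{\left(T,O \right)} = \sqrt{2 O} = \sqrt{2} \sqrt{O}$)
$\left(V{\left(-2,9 \right)} + 124\right)^{2} = \left(\sqrt{2} \sqrt{9} + 124\right)^{2} = \left(\sqrt{2} \cdot 3 + 124\right)^{2} = \left(3 \sqrt{2} + 124\right)^{2} = \left(124 + 3 \sqrt{2}\right)^{2}$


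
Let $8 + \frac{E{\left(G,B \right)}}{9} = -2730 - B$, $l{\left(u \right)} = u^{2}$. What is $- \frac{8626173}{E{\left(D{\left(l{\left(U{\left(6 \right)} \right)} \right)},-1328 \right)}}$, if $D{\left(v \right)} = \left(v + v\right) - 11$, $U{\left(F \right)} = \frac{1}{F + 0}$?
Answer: $\frac{2875391}{4230} \approx 679.76$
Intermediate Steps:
$U{\left(F \right)} = \frac{1}{F}$
$D{\left(v \right)} = -11 + 2 v$ ($D{\left(v \right)} = 2 v - 11 = -11 + 2 v$)
$E{\left(G,B \right)} = -24642 - 9 B$ ($E{\left(G,B \right)} = -72 + 9 \left(-2730 - B\right) = -72 - \left(24570 + 9 B\right) = -24642 - 9 B$)
$- \frac{8626173}{E{\left(D{\left(l{\left(U{\left(6 \right)} \right)} \right)},-1328 \right)}} = - \frac{8626173}{-24642 - -11952} = - \frac{8626173}{-24642 + 11952} = - \frac{8626173}{-12690} = \left(-8626173\right) \left(- \frac{1}{12690}\right) = \frac{2875391}{4230}$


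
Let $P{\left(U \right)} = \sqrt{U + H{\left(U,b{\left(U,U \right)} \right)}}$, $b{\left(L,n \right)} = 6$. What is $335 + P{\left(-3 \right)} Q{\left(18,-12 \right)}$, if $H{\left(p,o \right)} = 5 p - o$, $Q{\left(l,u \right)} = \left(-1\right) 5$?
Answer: $335 - 10 i \sqrt{6} \approx 335.0 - 24.495 i$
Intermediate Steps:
$Q{\left(l,u \right)} = -5$
$H{\left(p,o \right)} = - o + 5 p$
$P{\left(U \right)} = \sqrt{-6 + 6 U}$ ($P{\left(U \right)} = \sqrt{U + \left(\left(-1\right) 6 + 5 U\right)} = \sqrt{U + \left(-6 + 5 U\right)} = \sqrt{-6 + 6 U}$)
$335 + P{\left(-3 \right)} Q{\left(18,-12 \right)} = 335 + \sqrt{-6 + 6 \left(-3\right)} \left(-5\right) = 335 + \sqrt{-6 - 18} \left(-5\right) = 335 + \sqrt{-24} \left(-5\right) = 335 + 2 i \sqrt{6} \left(-5\right) = 335 - 10 i \sqrt{6}$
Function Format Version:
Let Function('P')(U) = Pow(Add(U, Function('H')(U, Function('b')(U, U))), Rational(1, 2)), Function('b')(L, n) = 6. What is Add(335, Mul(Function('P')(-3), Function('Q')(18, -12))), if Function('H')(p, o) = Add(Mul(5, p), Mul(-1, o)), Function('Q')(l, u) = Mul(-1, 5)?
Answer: Add(335, Mul(-10, I, Pow(6, Rational(1, 2)))) ≈ Add(335.00, Mul(-24.495, I))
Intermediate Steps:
Function('Q')(l, u) = -5
Function('H')(p, o) = Add(Mul(-1, o), Mul(5, p))
Function('P')(U) = Pow(Add(-6, Mul(6, U)), Rational(1, 2)) (Function('P')(U) = Pow(Add(U, Add(Mul(-1, 6), Mul(5, U))), Rational(1, 2)) = Pow(Add(U, Add(-6, Mul(5, U))), Rational(1, 2)) = Pow(Add(-6, Mul(6, U)), Rational(1, 2)))
Add(335, Mul(Function('P')(-3), Function('Q')(18, -12))) = Add(335, Mul(Pow(Add(-6, Mul(6, -3)), Rational(1, 2)), -5)) = Add(335, Mul(Pow(Add(-6, -18), Rational(1, 2)), -5)) = Add(335, Mul(Pow(-24, Rational(1, 2)), -5)) = Add(335, Mul(Mul(2, I, Pow(6, Rational(1, 2))), -5)) = Add(335, Mul(-10, I, Pow(6, Rational(1, 2))))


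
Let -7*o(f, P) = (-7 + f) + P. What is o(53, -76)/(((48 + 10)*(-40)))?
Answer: -3/1624 ≈ -0.0018473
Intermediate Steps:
o(f, P) = 1 - P/7 - f/7 (o(f, P) = -((-7 + f) + P)/7 = -(-7 + P + f)/7 = 1 - P/7 - f/7)
o(53, -76)/(((48 + 10)*(-40))) = (1 - ⅐*(-76) - ⅐*53)/(((48 + 10)*(-40))) = (1 + 76/7 - 53/7)/((58*(-40))) = (30/7)/(-2320) = (30/7)*(-1/2320) = -3/1624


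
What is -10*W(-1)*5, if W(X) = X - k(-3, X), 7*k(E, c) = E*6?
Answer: -550/7 ≈ -78.571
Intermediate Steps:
k(E, c) = 6*E/7 (k(E, c) = (E*6)/7 = (6*E)/7 = 6*E/7)
W(X) = 18/7 + X (W(X) = X - 6*(-3)/7 = X - 1*(-18/7) = X + 18/7 = 18/7 + X)
-10*W(-1)*5 = -10*(18/7 - 1)*5 = -10*11/7*5 = -110/7*5 = -550/7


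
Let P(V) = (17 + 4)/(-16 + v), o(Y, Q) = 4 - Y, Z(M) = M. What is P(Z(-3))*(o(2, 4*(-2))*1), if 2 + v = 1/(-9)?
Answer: -378/163 ≈ -2.3190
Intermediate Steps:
v = -19/9 (v = -2 + 1/(-9) = -2 - ⅑ = -19/9 ≈ -2.1111)
P(V) = -189/163 (P(V) = (17 + 4)/(-16 - 19/9) = 21/(-163/9) = 21*(-9/163) = -189/163)
P(Z(-3))*(o(2, 4*(-2))*1) = -189*(4 - 1*2)/163 = -189*(4 - 2)/163 = -378/163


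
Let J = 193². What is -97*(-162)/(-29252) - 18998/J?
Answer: -570530141/544803874 ≈ -1.0472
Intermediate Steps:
J = 37249
-97*(-162)/(-29252) - 18998/J = -97*(-162)/(-29252) - 18998/37249 = 15714*(-1/29252) - 18998*1/37249 = -7857/14626 - 18998/37249 = -570530141/544803874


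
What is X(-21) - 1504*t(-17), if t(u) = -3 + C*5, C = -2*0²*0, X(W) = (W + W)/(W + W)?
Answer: 4513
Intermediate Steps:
X(W) = 1 (X(W) = (2*W)/((2*W)) = (2*W)*(1/(2*W)) = 1)
C = 0 (C = -2*0*0 = 0*0 = 0)
t(u) = -3 (t(u) = -3 + 0*5 = -3 + 0 = -3)
X(-21) - 1504*t(-17) = 1 - 1504*(-3) = 1 + 4512 = 4513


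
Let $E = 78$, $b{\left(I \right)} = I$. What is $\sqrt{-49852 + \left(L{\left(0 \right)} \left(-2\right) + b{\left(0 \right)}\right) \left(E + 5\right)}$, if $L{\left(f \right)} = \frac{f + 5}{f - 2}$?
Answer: $3 i \sqrt{5493} \approx 222.34 i$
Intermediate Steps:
$L{\left(f \right)} = \frac{5 + f}{-2 + f}$
$\sqrt{-49852 + \left(L{\left(0 \right)} \left(-2\right) + b{\left(0 \right)}\right) \left(E + 5\right)} = \sqrt{-49852 + \left(\frac{5 + 0}{-2 + 0} \left(-2\right) + 0\right) \left(78 + 5\right)} = \sqrt{-49852 + \left(\frac{1}{-2} \cdot 5 \left(-2\right) + 0\right) 83} = \sqrt{-49852 + \left(\left(- \frac{1}{2}\right) 5 \left(-2\right) + 0\right) 83} = \sqrt{-49852 + \left(\left(- \frac{5}{2}\right) \left(-2\right) + 0\right) 83} = \sqrt{-49852 + \left(5 + 0\right) 83} = \sqrt{-49852 + 5 \cdot 83} = \sqrt{-49852 + 415} = \sqrt{-49437} = 3 i \sqrt{5493}$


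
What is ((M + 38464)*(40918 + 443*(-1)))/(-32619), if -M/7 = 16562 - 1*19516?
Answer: -797924150/10873 ≈ -73386.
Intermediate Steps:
M = 20678 (M = -7*(16562 - 1*19516) = -7*(16562 - 19516) = -7*(-2954) = 20678)
((M + 38464)*(40918 + 443*(-1)))/(-32619) = ((20678 + 38464)*(40918 + 443*(-1)))/(-32619) = (59142*(40918 - 443))*(-1/32619) = (59142*40475)*(-1/32619) = 2393772450*(-1/32619) = -797924150/10873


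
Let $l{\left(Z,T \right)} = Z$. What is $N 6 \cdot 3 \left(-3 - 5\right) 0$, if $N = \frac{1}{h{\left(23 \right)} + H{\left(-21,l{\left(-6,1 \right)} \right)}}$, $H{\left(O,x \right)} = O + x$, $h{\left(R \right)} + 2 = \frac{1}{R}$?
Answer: $0$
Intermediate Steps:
$h{\left(R \right)} = -2 + \frac{1}{R}$
$N = - \frac{23}{666}$ ($N = \frac{1}{\left(-2 + \frac{1}{23}\right) - 27} = \frac{1}{- \frac{45}{23} - 27} = \frac{1}{- \frac{666}{23}} = - \frac{23}{666} \approx -0.034535$)
$N 6 \cdot 3 \left(-3 - 5\right) 0 = - \frac{23 \cdot 6 \cdot 3 \left(-3 - 5\right) 0}{666} = - \frac{23 \cdot 18 \left(-8\right) 0}{666} = - \frac{23 \left(\left(-144\right) 0\right)}{666} = \left(- \frac{23}{666}\right) 0 = 0$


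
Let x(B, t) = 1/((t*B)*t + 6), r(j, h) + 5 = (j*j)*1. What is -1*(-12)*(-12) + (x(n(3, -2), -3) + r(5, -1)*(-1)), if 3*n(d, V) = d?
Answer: -2459/15 ≈ -163.93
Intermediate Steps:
n(d, V) = d/3
r(j, h) = -5 + j² (r(j, h) = -5 + (j*j)*1 = -5 + j²*1 = -5 + j²)
x(B, t) = 1/(6 + B*t²) (x(B, t) = 1/((B*t)*t + 6) = 1/(B*t² + 6) = 1/(6 + B*t²))
-1*(-12)*(-12) + (x(n(3, -2), -3) + r(5, -1)*(-1)) = -1*(-12)*(-12) + (1/(6 + ((⅓)*3)*(-3)²) + (-5 + 5²)*(-1)) = 12*(-12) + (1/(6 + 1*9) + (-5 + 25)*(-1)) = -144 + (1/(6 + 9) + 20*(-1)) = -144 + (1/15 - 20) = -144 - 299/15 = -2459/15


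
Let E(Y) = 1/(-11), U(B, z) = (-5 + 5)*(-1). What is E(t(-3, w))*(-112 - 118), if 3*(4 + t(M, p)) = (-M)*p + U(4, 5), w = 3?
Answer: 230/11 ≈ 20.909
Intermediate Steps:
U(B, z) = 0 (U(B, z) = 0*(-1) = 0)
t(M, p) = -4 - M*p/3 (t(M, p) = -4 + ((-M)*p + 0)/3 = -4 + (-M*p + 0)/3 = -4 + (-M*p)/3 = -4 - M*p/3)
E(Y) = -1/11
E(t(-3, w))*(-112 - 118) = -(-112 - 118)/11 = -1/11*(-230) = 230/11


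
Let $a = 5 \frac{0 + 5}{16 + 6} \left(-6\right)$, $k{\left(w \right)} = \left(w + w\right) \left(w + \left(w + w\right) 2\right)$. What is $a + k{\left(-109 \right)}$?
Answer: $\frac{1306835}{11} \approx 1.188 \cdot 10^{5}$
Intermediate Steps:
$k{\left(w \right)} = 10 w^{2}$ ($k{\left(w \right)} = 2 w \left(w + 2 w 2\right) = 2 w \left(w + 4 w\right) = 2 w 5 w = 10 w^{2}$)
$a = - \frac{75}{11}$ ($a = 5 \cdot \frac{5}{22} \left(-6\right) = \frac{25}{22} \left(-6\right) = - \frac{75}{11} \approx -6.8182$)
$a + k{\left(-109 \right)} = - \frac{75}{11} + 10 \left(-109\right)^{2} = - \frac{75}{11} + 10 \cdot 11881 = - \frac{75}{11} + 118810 = \frac{1306835}{11}$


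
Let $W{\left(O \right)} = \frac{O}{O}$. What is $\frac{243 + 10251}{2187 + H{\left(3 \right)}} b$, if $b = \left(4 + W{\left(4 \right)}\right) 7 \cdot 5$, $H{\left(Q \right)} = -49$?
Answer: $\frac{918225}{1069} \approx 858.96$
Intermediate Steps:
$W{\left(O \right)} = 1$
$b = 175$ ($b = \left(4 + 1\right) 7 \cdot 5 = 5 \cdot 7 \cdot 5 = 35 \cdot 5 = 175$)
$\frac{243 + 10251}{2187 + H{\left(3 \right)}} b = \frac{243 + 10251}{2187 - 49} \cdot 175 = \frac{10494}{2138} \cdot 175 = 10494 \cdot \frac{1}{2138} \cdot 175 = \frac{5247}{1069} \cdot 175 = \frac{918225}{1069}$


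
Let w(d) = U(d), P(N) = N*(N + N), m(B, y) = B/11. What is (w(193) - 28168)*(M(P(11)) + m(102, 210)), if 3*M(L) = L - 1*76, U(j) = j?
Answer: -19880900/11 ≈ -1.8074e+6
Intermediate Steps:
m(B, y) = B/11 (m(B, y) = B*(1/11) = B/11)
P(N) = 2*N**2 (P(N) = N*(2*N) = 2*N**2)
w(d) = d
M(L) = -76/3 + L/3 (M(L) = (L - 1*76)/3 = (L - 76)/3 = (-76 + L)/3 = -76/3 + L/3)
(w(193) - 28168)*(M(P(11)) + m(102, 210)) = (193 - 28168)*((-76/3 + (2*11**2)/3) + (1/11)*102) = -27975*((-76/3 + (2*121)/3) + 102/11) = -27975*((-76/3 + (1/3)*242) + 102/11) = -27975*((-76/3 + 242/3) + 102/11) = -27975*(166/3 + 102/11) = -27975*2132/33 = -19880900/11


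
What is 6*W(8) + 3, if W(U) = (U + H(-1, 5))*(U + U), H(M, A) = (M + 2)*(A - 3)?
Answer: 963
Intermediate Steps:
H(M, A) = (-3 + A)*(2 + M) (H(M, A) = (2 + M)*(-3 + A) = (-3 + A)*(2 + M))
W(U) = 2*U*(2 + U) (W(U) = (U + (-6 - 3*(-1) + 2*5 + 5*(-1)))*(U + U) = (U + (-6 + 3 + 10 - 5))*(2*U) = (U + 2)*(2*U) = (2 + U)*(2*U) = 2*U*(2 + U))
6*W(8) + 3 = 6*(2*8*(2 + 8)) + 3 = 6*(2*8*10) + 3 = 6*160 + 3 = 960 + 3 = 963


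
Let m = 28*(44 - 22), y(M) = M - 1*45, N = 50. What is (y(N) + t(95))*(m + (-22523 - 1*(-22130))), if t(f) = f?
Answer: 22300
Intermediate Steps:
y(M) = -45 + M (y(M) = M - 45 = -45 + M)
m = 616 (m = 28*22 = 616)
(y(N) + t(95))*(m + (-22523 - 1*(-22130))) = ((-45 + 50) + 95)*(616 + (-22523 - 1*(-22130))) = (5 + 95)*(616 + (-22523 + 22130)) = 100*(616 - 393) = 100*223 = 22300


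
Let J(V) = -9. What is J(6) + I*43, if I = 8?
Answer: 335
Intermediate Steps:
J(6) + I*43 = -9 + 8*43 = -9 + 344 = 335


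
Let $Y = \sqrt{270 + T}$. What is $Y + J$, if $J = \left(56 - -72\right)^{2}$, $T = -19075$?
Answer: $16384 + i \sqrt{18805} \approx 16384.0 + 137.13 i$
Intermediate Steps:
$J = 16384$ ($J = \left(56 + 72\right)^{2} = 128^{2} = 16384$)
$Y = i \sqrt{18805}$ ($Y = \sqrt{270 - 19075} = \sqrt{-18805} = i \sqrt{18805} \approx 137.13 i$)
$Y + J = i \sqrt{18805} + 16384 = 16384 + i \sqrt{18805}$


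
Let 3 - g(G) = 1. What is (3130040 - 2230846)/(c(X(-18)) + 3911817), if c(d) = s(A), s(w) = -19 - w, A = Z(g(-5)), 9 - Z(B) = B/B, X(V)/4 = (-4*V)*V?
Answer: 449597/1955895 ≈ 0.22987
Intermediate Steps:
X(V) = -16*V² (X(V) = 4*((-4*V)*V) = 4*(-4*V²) = -16*V²)
g(G) = 2 (g(G) = 3 - 1*1 = 3 - 1 = 2)
Z(B) = 8 (Z(B) = 9 - B/B = 9 - 1*1 = 9 - 1 = 8)
A = 8
c(d) = -27 (c(d) = -19 - 1*8 = -19 - 8 = -27)
(3130040 - 2230846)/(c(X(-18)) + 3911817) = (3130040 - 2230846)/(-27 + 3911817) = 899194/3911790 = 899194*(1/3911790) = 449597/1955895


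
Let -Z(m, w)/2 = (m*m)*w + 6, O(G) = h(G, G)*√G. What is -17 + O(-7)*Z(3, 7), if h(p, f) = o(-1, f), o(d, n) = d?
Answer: -17 + 138*I*√7 ≈ -17.0 + 365.11*I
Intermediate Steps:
h(p, f) = -1
O(G) = -√G
Z(m, w) = -12 - 2*w*m² (Z(m, w) = -2*((m*m)*w + 6) = -2*(m²*w + 6) = -2*(w*m² + 6) = -2*(6 + w*m²) = -12 - 2*w*m²)
-17 + O(-7)*Z(3, 7) = -17 + (-√(-7))*(-12 - 2*7*3²) = -17 + (-I*√7)*(-12 - 2*7*9) = -17 + (-I*√7)*(-12 - 126) = -17 - I*√7*(-138) = -17 + 138*I*√7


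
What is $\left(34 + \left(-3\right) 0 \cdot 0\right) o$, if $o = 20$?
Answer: $680$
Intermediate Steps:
$\left(34 + \left(-3\right) 0 \cdot 0\right) o = \left(34 + \left(-3\right) 0 \cdot 0\right) 20 = \left(34 + 0 \cdot 0\right) 20 = \left(34 + 0\right) 20 = 34 \cdot 20 = 680$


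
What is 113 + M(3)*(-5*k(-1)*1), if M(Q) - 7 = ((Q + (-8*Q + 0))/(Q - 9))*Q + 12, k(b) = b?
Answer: 521/2 ≈ 260.50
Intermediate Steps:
M(Q) = 19 - 7*Q²/(-9 + Q) (M(Q) = 7 + (((Q + (-8*Q + 0))/(Q - 9))*Q + 12) = 7 + (((Q - 8*Q)/(-9 + Q))*Q + 12) = 7 + (((-7*Q)/(-9 + Q))*Q + 12) = 7 + ((-7*Q/(-9 + Q))*Q + 12) = 7 + (-7*Q²/(-9 + Q) + 12) = 7 + (12 - 7*Q²/(-9 + Q)) = 19 - 7*Q²/(-9 + Q))
113 + M(3)*(-5*k(-1)*1) = 113 + ((-171 - 7*3² + 19*3)/(-9 + 3))*(-5*(-1)*1) = 113 + ((-171 - 7*9 + 57)/(-6))*(5*1) = 113 - (-171 - 63 + 57)/6*5 = 113 - ⅙*(-177)*5 = 113 + (59/2)*5 = 113 + 295/2 = 521/2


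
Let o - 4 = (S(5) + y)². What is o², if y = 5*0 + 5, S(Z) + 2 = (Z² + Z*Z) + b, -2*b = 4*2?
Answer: 5784025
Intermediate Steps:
b = -4 (b = -2*2 = -½*8 = -4)
S(Z) = -6 + 2*Z² (S(Z) = -2 + ((Z² + Z*Z) - 4) = -2 + ((Z² + Z²) - 4) = -2 + (2*Z² - 4) = -2 + (-4 + 2*Z²) = -6 + 2*Z²)
y = 5 (y = 0 + 5 = 5)
o = 2405 (o = 4 + ((-6 + 2*5²) + 5)² = 4 + ((-6 + 2*25) + 5)² = 4 + ((-6 + 50) + 5)² = 4 + (44 + 5)² = 4 + 49² = 4 + 2401 = 2405)
o² = 2405² = 5784025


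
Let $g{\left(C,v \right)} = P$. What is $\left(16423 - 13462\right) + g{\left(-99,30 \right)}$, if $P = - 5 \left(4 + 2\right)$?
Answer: $2931$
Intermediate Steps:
$P = -30$ ($P = \left(-5\right) 6 = -30$)
$g{\left(C,v \right)} = -30$
$\left(16423 - 13462\right) + g{\left(-99,30 \right)} = \left(16423 - 13462\right) - 30 = 2961 - 30 = 2931$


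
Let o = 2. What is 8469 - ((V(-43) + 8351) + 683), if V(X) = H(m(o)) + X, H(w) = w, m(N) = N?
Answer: -524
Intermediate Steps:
V(X) = 2 + X
8469 - ((V(-43) + 8351) + 683) = 8469 - (((2 - 43) + 8351) + 683) = 8469 - ((-41 + 8351) + 683) = 8469 - (8310 + 683) = 8469 - 1*8993 = 8469 - 8993 = -524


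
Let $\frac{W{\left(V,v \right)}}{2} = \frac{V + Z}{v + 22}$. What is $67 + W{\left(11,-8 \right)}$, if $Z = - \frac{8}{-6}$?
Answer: $\frac{1444}{21} \approx 68.762$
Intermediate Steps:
$Z = \frac{4}{3}$ ($Z = \left(-8\right) \left(- \frac{1}{6}\right) = \frac{4}{3} \approx 1.3333$)
$W{\left(V,v \right)} = \frac{2 \left(\frac{4}{3} + V\right)}{22 + v}$ ($W{\left(V,v \right)} = 2 \frac{V + \frac{4}{3}}{v + 22} = 2 \frac{\frac{4}{3} + V}{22 + v} = \frac{2 \left(\frac{4}{3} + V\right)}{22 + v}$)
$67 + W{\left(11,-8 \right)} = 67 + \frac{2 \left(4 + 3 \cdot 11\right)}{3 \left(22 - 8\right)} = 67 + \frac{2 \left(4 + 33\right)}{3 \cdot 14} = 67 + \frac{2}{3} \cdot \frac{1}{14} \cdot 37 = 67 + \frac{37}{21} = \frac{1444}{21}$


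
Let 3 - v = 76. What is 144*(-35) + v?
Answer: -5113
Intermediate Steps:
v = -73 (v = 3 - 1*76 = 3 - 76 = -73)
144*(-35) + v = 144*(-35) - 73 = -5040 - 73 = -5113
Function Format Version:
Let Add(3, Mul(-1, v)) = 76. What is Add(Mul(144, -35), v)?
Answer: -5113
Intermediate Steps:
v = -73 (v = Add(3, Mul(-1, 76)) = Add(3, -76) = -73)
Add(Mul(144, -35), v) = Add(Mul(144, -35), -73) = Add(-5040, -73) = -5113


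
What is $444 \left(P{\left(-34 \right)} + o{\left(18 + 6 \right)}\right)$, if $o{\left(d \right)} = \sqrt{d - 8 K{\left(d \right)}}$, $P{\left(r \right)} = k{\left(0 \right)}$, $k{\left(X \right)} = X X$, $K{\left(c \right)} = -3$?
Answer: $1776 \sqrt{3} \approx 3076.1$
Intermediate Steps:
$k{\left(X \right)} = X^{2}$
$P{\left(r \right)} = 0$ ($P{\left(r \right)} = 0^{2} = 0$)
$o{\left(d \right)} = \sqrt{24 + d}$ ($o{\left(d \right)} = \sqrt{d - -24} = \sqrt{d + 24} = \sqrt{24 + d}$)
$444 \left(P{\left(-34 \right)} + o{\left(18 + 6 \right)}\right) = 444 \left(0 + \sqrt{24 + \left(18 + 6\right)}\right) = 444 \left(0 + \sqrt{24 + 24}\right) = 444 \left(0 + \sqrt{48}\right) = 444 \left(0 + 4 \sqrt{3}\right) = 444 \cdot 4 \sqrt{3} = 1776 \sqrt{3}$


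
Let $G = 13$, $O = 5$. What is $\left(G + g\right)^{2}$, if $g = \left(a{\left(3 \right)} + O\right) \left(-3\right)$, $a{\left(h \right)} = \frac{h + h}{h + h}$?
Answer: $25$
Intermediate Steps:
$a{\left(h \right)} = 1$ ($a{\left(h \right)} = \frac{2 h}{2 h} = 2 h \frac{1}{2 h} = 1$)
$g = -18$ ($g = \left(1 + 5\right) \left(-3\right) = 6 \left(-3\right) = -18$)
$\left(G + g\right)^{2} = \left(13 - 18\right)^{2} = \left(-5\right)^{2} = 25$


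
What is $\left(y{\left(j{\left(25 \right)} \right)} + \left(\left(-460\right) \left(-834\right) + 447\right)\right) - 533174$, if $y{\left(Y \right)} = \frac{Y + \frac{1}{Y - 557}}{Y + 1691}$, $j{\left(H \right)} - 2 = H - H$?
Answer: $- \frac{140084380396}{939615} \approx -1.4909 \cdot 10^{5}$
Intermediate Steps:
$j{\left(H \right)} = 2$ ($j{\left(H \right)} = 2 + \left(H - H\right) = 2 + 0 = 2$)
$y{\left(Y \right)} = \frac{Y + \frac{1}{-557 + Y}}{1691 + Y}$
$\left(y{\left(j{\left(25 \right)} \right)} + \left(\left(-460\right) \left(-834\right) + 447\right)\right) - 533174 = \left(\frac{1 + 2^{2} - 1114}{-941887 + 2^{2} + 1134 \cdot 2} + \left(\left(-460\right) \left(-834\right) + 447\right)\right) - 533174 = \left(\frac{1 + 4 - 1114}{-941887 + 4 + 2268} + \left(383640 + 447\right)\right) - 533174 = \left(\frac{1}{-939615} \left(-1109\right) + 384087\right) - 533174 = \left(\left(- \frac{1}{939615}\right) \left(-1109\right) + 384087\right) - 533174 = \left(\frac{1109}{939615} + 384087\right) - 533174 = \frac{360893907614}{939615} - 533174 = - \frac{140084380396}{939615}$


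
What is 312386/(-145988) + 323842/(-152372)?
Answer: -5929745343/1390280221 ≈ -4.2651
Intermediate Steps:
312386/(-145988) + 323842/(-152372) = 312386*(-1/145988) + 323842*(-1/152372) = -156193/72994 - 161921/76186 = -5929745343/1390280221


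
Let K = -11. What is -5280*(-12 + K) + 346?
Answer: 121786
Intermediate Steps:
-5280*(-12 + K) + 346 = -5280*(-12 - 11) + 346 = -5280*(-23) + 346 = -352*(-345) + 346 = 121440 + 346 = 121786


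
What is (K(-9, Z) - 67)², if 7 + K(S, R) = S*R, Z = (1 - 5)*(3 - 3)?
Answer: 5476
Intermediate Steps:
Z = 0 (Z = -4*0 = 0)
K(S, R) = -7 + R*S (K(S, R) = -7 + S*R = -7 + R*S)
(K(-9, Z) - 67)² = ((-7 + 0*(-9)) - 67)² = ((-7 + 0) - 67)² = (-7 - 67)² = (-74)² = 5476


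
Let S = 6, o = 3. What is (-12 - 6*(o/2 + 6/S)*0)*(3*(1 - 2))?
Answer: 36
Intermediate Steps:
(-12 - 6*(o/2 + 6/S)*0)*(3*(1 - 2)) = (-12 - 6*(3/2 + 6/6)*0)*(3*(1 - 2)) = (-12 - 6*(3*(½) + 6*(⅙))*0)*(3*(-1)) = (-12 - 6*(3/2 + 1)*0)*(-3) = (-12 - 6*5/2*0)*(-3) = (-12 - 15*0)*(-3) = (-12 + 0)*(-3) = -12*(-3) = 36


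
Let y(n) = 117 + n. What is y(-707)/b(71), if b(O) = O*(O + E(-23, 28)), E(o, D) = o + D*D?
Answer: -295/29536 ≈ -0.0099878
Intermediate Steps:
E(o, D) = o + D²
b(O) = O*(761 + O) (b(O) = O*(O + (-23 + 28²)) = O*(O + (-23 + 784)) = O*(O + 761) = O*(761 + O))
y(-707)/b(71) = (117 - 707)/((71*(761 + 71))) = -590/(71*832) = -590/59072 = -590*1/59072 = -295/29536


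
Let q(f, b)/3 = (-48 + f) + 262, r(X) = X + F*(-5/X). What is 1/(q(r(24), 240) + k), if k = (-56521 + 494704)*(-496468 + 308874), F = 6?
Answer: -4/328802003967 ≈ -1.2165e-11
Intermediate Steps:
r(X) = X - 30/X (r(X) = X + 6*(-5/X) = X - 30/X)
q(f, b) = 642 + 3*f (q(f, b) = 3*((-48 + f) + 262) = 3*(214 + f) = 642 + 3*f)
k = -82200501702 (k = 438183*(-187594) = -82200501702)
1/(q(r(24), 240) + k) = 1/((642 + 3*(24 - 30/24)) - 82200501702) = 1/((642 + 3*(24 - 30*1/24)) - 82200501702) = 1/((642 + 3*(24 - 5/4)) - 82200501702) = 1/((642 + 3*(91/4)) - 82200501702) = 1/((642 + 273/4) - 82200501702) = 1/(2841/4 - 82200501702) = 1/(-328802003967/4) = -4/328802003967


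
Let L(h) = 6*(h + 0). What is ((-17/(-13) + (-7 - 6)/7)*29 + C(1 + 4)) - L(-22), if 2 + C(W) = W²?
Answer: 12655/91 ≈ 139.07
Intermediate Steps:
C(W) = -2 + W²
L(h) = 6*h
((-17/(-13) + (-7 - 6)/7)*29 + C(1 + 4)) - L(-22) = ((-17/(-13) + (-7 - 6)/7)*29 + (-2 + (1 + 4)²)) - 6*(-22) = ((-17*(-1/13) - 13*⅐)*29 + (-2 + 5²)) - 1*(-132) = ((17/13 - 13/7)*29 + (-2 + 25)) + 132 = (-50/91*29 + 23) + 132 = (-1450/91 + 23) + 132 = 643/91 + 132 = 12655/91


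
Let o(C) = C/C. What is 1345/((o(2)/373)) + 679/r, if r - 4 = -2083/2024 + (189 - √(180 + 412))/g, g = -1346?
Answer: 7460675717840891453/14864127448113 - 3744000089984*√37/14864127448113 ≈ 5.0192e+5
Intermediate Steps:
o(C) = 1
r = 3855481/1362152 + 2*√37/673 (r = 4 + (-2083/2024 + (189 - √(180 + 412))/(-1346)) = 4 + (-2083*1/2024 + (189 - √592)*(-1/1346)) = 4 + (-2083/2024 + (189 - 4*√37)*(-1/1346)) = 4 + (-2083/2024 + (-189/1346 + 2*√37/673)) = 4 + (-1593127/1362152 + 2*√37/673) = 3855481/1362152 + 2*√37/673 ≈ 2.8485)
1345/((o(2)/373)) + 679/r = 1345/((1/373)) + 679/(3855481/1362152 + 2*√37/673) = 1345/((1*(1/373))) + 679/(3855481/1362152 + 2*√37/673) = 1345/(1/373) + 679/(3855481/1362152 + 2*√37/673) = 1345*373 + 679/(3855481/1362152 + 2*√37/673) = 501685 + 679/(3855481/1362152 + 2*√37/673)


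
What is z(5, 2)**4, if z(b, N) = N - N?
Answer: 0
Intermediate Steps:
z(b, N) = 0
z(5, 2)**4 = 0**4 = 0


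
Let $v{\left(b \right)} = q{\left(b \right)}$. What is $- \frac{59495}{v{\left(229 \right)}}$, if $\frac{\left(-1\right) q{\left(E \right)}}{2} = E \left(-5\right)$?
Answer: $- \frac{11899}{458} \approx -25.98$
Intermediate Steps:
$q{\left(E \right)} = 10 E$ ($q{\left(E \right)} = - 2 E \left(-5\right) = - 2 \left(- 5 E\right) = 10 E$)
$v{\left(b \right)} = 10 b$
$- \frac{59495}{v{\left(229 \right)}} = - \frac{59495}{10 \cdot 229} = - \frac{59495}{2290} = \left(-59495\right) \frac{1}{2290} = - \frac{11899}{458}$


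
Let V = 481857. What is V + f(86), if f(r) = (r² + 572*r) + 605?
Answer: 539050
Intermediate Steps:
f(r) = 605 + r² + 572*r
V + f(86) = 481857 + (605 + 86² + 572*86) = 481857 + (605 + 7396 + 49192) = 481857 + 57193 = 539050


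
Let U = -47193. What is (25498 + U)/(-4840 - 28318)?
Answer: 21695/33158 ≈ 0.65429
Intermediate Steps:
(25498 + U)/(-4840 - 28318) = (25498 - 47193)/(-4840 - 28318) = -21695/(-33158) = -21695*(-1/33158) = 21695/33158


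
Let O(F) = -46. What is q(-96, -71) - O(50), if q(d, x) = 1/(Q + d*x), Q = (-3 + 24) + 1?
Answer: 314549/6838 ≈ 46.000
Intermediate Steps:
Q = 22 (Q = 21 + 1 = 22)
q(d, x) = 1/(22 + d*x)
q(-96, -71) - O(50) = 1/(22 - 96*(-71)) - 1*(-46) = 1/(22 + 6816) + 46 = 1/6838 + 46 = 314549/6838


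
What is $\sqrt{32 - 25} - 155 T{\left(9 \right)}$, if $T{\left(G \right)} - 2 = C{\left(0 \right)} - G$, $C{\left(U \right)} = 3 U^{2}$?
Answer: $1085 + \sqrt{7} \approx 1087.6$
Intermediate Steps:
$T{\left(G \right)} = 2 - G$ ($T{\left(G \right)} = 2 - \left(0 + G\right) = 2 + \left(3 \cdot 0 - G\right) = 2 + \left(0 - G\right) = 2 - G$)
$\sqrt{32 - 25} - 155 T{\left(9 \right)} = \sqrt{32 - 25} - 155 \left(2 - 9\right) = \sqrt{7} - 155 \left(2 - 9\right) = \sqrt{7} - -1085 = \sqrt{7} + 1085 = 1085 + \sqrt{7}$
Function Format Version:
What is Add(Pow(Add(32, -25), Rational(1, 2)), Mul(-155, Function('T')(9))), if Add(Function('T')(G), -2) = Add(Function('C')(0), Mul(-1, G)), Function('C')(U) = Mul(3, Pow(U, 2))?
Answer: Add(1085, Pow(7, Rational(1, 2))) ≈ 1087.6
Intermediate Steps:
Function('T')(G) = Add(2, Mul(-1, G)) (Function('T')(G) = Add(2, Add(Mul(3, Pow(0, 2)), Mul(-1, G))) = Add(2, Add(Mul(3, 0), Mul(-1, G))) = Add(2, Add(0, Mul(-1, G))) = Add(2, Mul(-1, G)))
Add(Pow(Add(32, -25), Rational(1, 2)), Mul(-155, Function('T')(9))) = Add(Pow(Add(32, -25), Rational(1, 2)), Mul(-155, Add(2, Mul(-1, 9)))) = Add(Pow(7, Rational(1, 2)), Mul(-155, Add(2, -9))) = Add(Pow(7, Rational(1, 2)), Mul(-155, -7)) = Add(Pow(7, Rational(1, 2)), 1085) = Add(1085, Pow(7, Rational(1, 2)))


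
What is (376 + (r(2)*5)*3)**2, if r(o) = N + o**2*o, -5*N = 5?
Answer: 231361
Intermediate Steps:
N = -1 (N = -1/5*5 = -1)
r(o) = -1 + o**3 (r(o) = -1 + o**2*o = -1 + o**3)
(376 + (r(2)*5)*3)**2 = (376 + ((-1 + 2**3)*5)*3)**2 = (376 + ((-1 + 8)*5)*3)**2 = (376 + (7*5)*3)**2 = (376 + 35*3)**2 = (376 + 105)**2 = 481**2 = 231361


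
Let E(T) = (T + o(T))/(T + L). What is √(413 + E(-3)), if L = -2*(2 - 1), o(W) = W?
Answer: √10355/5 ≈ 20.352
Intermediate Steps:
L = -2 (L = -2*1 = -2)
E(T) = 2*T/(-2 + T) (E(T) = (T + T)/(T - 2) = (2*T)/(-2 + T) = 2*T/(-2 + T))
√(413 + E(-3)) = √(413 + 2*(-3)/(-2 - 3)) = √(413 + 2*(-3)/(-5)) = √(413 + 2*(-3)*(-⅕)) = √(413 + 6/5) = √(2071/5) = √10355/5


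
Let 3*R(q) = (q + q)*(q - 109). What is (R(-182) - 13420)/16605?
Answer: 2432/1845 ≈ 1.3182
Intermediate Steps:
R(q) = 2*q*(-109 + q)/3 (R(q) = ((q + q)*(q - 109))/3 = ((2*q)*(-109 + q))/3 = (2*q*(-109 + q))/3 = 2*q*(-109 + q)/3)
(R(-182) - 13420)/16605 = ((⅔)*(-182)*(-109 - 182) - 13420)/16605 = ((⅔)*(-182)*(-291) - 13420)*(1/16605) = (35308 - 13420)*(1/16605) = 21888*(1/16605) = 2432/1845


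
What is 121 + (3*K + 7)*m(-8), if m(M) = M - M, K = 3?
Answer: 121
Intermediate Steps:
m(M) = 0
121 + (3*K + 7)*m(-8) = 121 + (3*3 + 7)*0 = 121 + (9 + 7)*0 = 121 + 16*0 = 121 + 0 = 121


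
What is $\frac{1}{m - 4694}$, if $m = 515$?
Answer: $- \frac{1}{4179} \approx -0.00023929$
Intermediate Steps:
$\frac{1}{m - 4694} = \frac{1}{515 - 4694} = \frac{1}{-4179} = - \frac{1}{4179}$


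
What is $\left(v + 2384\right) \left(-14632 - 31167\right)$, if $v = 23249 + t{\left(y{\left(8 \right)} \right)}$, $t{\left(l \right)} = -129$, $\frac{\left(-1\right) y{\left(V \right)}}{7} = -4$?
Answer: $-1168057696$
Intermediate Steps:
$y{\left(V \right)} = 28$ ($y{\left(V \right)} = \left(-7\right) \left(-4\right) = 28$)
$v = 23120$ ($v = 23249 - 129 = 23120$)
$\left(v + 2384\right) \left(-14632 - 31167\right) = \left(23120 + 2384\right) \left(-14632 - 31167\right) = 25504 \left(-45799\right) = -1168057696$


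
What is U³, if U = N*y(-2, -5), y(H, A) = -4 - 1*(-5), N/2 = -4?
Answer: -512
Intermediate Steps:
N = -8 (N = 2*(-4) = -8)
y(H, A) = 1 (y(H, A) = -4 + 5 = 1)
U = -8 (U = -8*1 = -8)
U³ = (-8)³ = -512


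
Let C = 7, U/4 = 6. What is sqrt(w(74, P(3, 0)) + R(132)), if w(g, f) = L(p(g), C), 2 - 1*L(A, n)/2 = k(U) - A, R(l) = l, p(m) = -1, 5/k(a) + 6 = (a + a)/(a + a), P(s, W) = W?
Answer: 2*sqrt(34) ≈ 11.662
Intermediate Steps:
U = 24 (U = 4*6 = 24)
k(a) = -1 (k(a) = 5/(-6 + (a + a)/(a + a)) = 5/(-6 + (2*a)/((2*a))) = 5/(-6 + (2*a)*(1/(2*a))) = 5/(-6 + 1) = 5/(-5) = 5*(-1/5) = -1)
L(A, n) = 6 + 2*A (L(A, n) = 4 - 2*(-1 - A) = 4 + (2 + 2*A) = 6 + 2*A)
w(g, f) = 4 (w(g, f) = 6 + 2*(-1) = 6 - 2 = 4)
sqrt(w(74, P(3, 0)) + R(132)) = sqrt(4 + 132) = sqrt(136) = 2*sqrt(34)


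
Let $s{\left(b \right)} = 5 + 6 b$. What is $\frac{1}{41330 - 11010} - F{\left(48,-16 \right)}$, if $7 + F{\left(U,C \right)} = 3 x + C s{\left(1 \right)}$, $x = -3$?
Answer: $\frac{5821441}{30320} \approx 192.0$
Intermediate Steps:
$F{\left(U,C \right)} = -16 + 11 C$ ($F{\left(U,C \right)} = -7 + \left(3 \left(-3\right) + C \left(5 + 6 \cdot 1\right)\right) = -7 + \left(-9 + C \left(5 + 6\right)\right) = -7 + \left(-9 + C 11\right) = -7 + \left(-9 + 11 C\right) = -16 + 11 C$)
$\frac{1}{41330 - 11010} - F{\left(48,-16 \right)} = \frac{1}{41330 - 11010} - \left(-16 + 11 \left(-16\right)\right) = \frac{1}{30320} - \left(-16 - 176\right) = \frac{1}{30320} - -192 = \frac{1}{30320} + 192 = \frac{5821441}{30320}$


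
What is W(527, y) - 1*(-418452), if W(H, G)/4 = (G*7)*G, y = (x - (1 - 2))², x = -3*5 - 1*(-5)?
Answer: 602160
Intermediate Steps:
x = -10 (x = -15 + 5 = -10)
y = 81 (y = (-10 - (1 - 2))² = (-10 - 1*(-1))² = (-10 + 1)² = (-9)² = 81)
W(H, G) = 28*G² (W(H, G) = 4*((G*7)*G) = 4*((7*G)*G) = 4*(7*G²) = 28*G²)
W(527, y) - 1*(-418452) = 28*81² - 1*(-418452) = 28*6561 + 418452 = 183708 + 418452 = 602160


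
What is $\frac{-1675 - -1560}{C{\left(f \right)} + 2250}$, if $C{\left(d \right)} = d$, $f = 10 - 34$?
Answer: $- \frac{115}{2226} \approx -0.051662$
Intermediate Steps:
$f = -24$ ($f = 10 - 34 = -24$)
$\frac{-1675 - -1560}{C{\left(f \right)} + 2250} = \frac{-1675 - -1560}{-24 + 2250} = \frac{-1675 + 1560}{2226} = \left(-115\right) \frac{1}{2226} = - \frac{115}{2226}$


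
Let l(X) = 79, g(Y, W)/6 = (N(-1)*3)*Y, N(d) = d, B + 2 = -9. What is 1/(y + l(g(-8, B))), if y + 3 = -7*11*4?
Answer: -1/232 ≈ -0.0043103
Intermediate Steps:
B = -11 (B = -2 - 9 = -11)
g(Y, W) = -18*Y (g(Y, W) = 6*((-1*3)*Y) = 6*(-3*Y) = -18*Y)
y = -311 (y = -3 - 7*11*4 = -3 - 77*4 = -3 - 308 = -311)
1/(y + l(g(-8, B))) = 1/(-311 + 79) = 1/(-232) = -1/232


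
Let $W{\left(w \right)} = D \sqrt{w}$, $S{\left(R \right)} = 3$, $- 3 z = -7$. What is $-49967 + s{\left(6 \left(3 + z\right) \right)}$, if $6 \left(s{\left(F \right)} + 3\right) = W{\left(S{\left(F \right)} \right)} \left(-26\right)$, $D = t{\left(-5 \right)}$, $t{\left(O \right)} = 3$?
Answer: $-49970 - 13 \sqrt{3} \approx -49993.0$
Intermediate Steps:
$z = \frac{7}{3}$ ($z = \left(- \frac{1}{3}\right) \left(-7\right) = \frac{7}{3} \approx 2.3333$)
$D = 3$
$W{\left(w \right)} = 3 \sqrt{w}$
$s{\left(F \right)} = -3 - 13 \sqrt{3}$ ($s{\left(F \right)} = -3 + \frac{3 \sqrt{3} \left(-26\right)}{6} = -3 + \frac{\left(-78\right) \sqrt{3}}{6} = -3 - 13 \sqrt{3}$)
$-49967 + s{\left(6 \left(3 + z\right) \right)} = -49967 - \left(3 + 13 \sqrt{3}\right) = -49970 - 13 \sqrt{3}$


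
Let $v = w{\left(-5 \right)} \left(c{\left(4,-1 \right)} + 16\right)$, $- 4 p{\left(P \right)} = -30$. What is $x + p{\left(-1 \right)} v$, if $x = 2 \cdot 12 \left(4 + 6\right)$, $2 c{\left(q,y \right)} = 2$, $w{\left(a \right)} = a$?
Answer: $- \frac{795}{2} \approx -397.5$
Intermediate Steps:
$p{\left(P \right)} = \frac{15}{2}$ ($p{\left(P \right)} = \left(- \frac{1}{4}\right) \left(-30\right) = \frac{15}{2}$)
$c{\left(q,y \right)} = 1$ ($c{\left(q,y \right)} = \frac{1}{2} \cdot 2 = 1$)
$v = -85$ ($v = - 5 \left(1 + 16\right) = \left(-5\right) 17 = -85$)
$x = 240$ ($x = 24 \cdot 10 = 240$)
$x + p{\left(-1 \right)} v = 240 + \frac{15}{2} \left(-85\right) = 240 - \frac{1275}{2} = - \frac{795}{2}$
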